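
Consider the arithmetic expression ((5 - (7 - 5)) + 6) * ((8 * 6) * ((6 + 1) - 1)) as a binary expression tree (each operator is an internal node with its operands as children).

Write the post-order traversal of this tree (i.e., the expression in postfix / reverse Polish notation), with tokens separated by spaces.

Post-order on an expression tree gives postfix notation: for each operator, emit left operand, right operand, then the operator.

5 7 5 - - 6 + 8 6 * 6 1 + 1 - * *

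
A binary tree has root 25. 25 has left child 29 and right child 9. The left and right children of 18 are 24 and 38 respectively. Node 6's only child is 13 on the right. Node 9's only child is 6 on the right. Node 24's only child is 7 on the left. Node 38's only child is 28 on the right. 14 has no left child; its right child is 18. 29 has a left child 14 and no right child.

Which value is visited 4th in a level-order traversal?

Level-order visits nodes level by level from the root, left to right within each level.
Level 0: 25
Level 1: 29, 9
Level 2: 14, 6
Level 3: 18, 13
Level 4: 24, 38
Level 5: 7, 28
Full level-order sequence: 25, 29, 9, 14, 6, 18, 13, 24, 38, 7, 28.

14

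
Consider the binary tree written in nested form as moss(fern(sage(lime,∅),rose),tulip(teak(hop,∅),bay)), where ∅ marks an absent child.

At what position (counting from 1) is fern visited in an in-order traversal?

3

In-order visits the left subtree, then the node, then the right subtree.
At moss: go left to fern.
  At fern: go left to sage.
    At sage: go left to lime.
      lime is a leaf — visit lime.
    Visit sage.
    At sage: no right child.
  Visit fern.
  At fern: go right to rose.
    rose is a leaf — visit rose.
Visit moss.
At moss: go right to tulip.
  At tulip: go left to teak.
    At teak: go left to hop.
      hop is a leaf — visit hop.
    Visit teak.
    At teak: no right child.
  Visit tulip.
  At tulip: go right to bay.
    bay is a leaf — visit bay.
Full in-order sequence: lime, sage, fern, rose, moss, hop, teak, tulip, bay.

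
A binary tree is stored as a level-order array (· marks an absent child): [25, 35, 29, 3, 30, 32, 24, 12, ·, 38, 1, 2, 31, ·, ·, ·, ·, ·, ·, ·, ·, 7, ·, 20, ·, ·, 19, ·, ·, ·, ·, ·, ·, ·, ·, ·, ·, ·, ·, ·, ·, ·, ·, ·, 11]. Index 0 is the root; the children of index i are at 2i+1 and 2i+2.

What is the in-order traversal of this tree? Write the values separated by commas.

In-order visits the left subtree, then the node, then the right subtree.
At 25: go left to 35.
  At 35: go left to 3.
    At 3: go left to 12.
      12 is a leaf — visit 12.
    Visit 3.
    At 3: no right child.
  Visit 35.
  At 35: go right to 30.
    At 30: go left to 38.
      38 is a leaf — visit 38.
    Visit 30.
    At 30: go right to 1.
      At 1: go left to 7.
        At 7: no left child.
        Visit 7.
        At 7: go right to 11.
          11 is a leaf — visit 11.
      Visit 1.
      At 1: no right child.
Visit 25.
At 25: go right to 29.
  At 29: go left to 32.
    At 32: go left to 2.
      At 2: go left to 20.
        20 is a leaf — visit 20.
      Visit 2.
      At 2: no right child.
    Visit 32.
    At 32: go right to 31.
      At 31: no left child.
      Visit 31.
      At 31: go right to 19.
        19 is a leaf — visit 19.
  Visit 29.
  At 29: go right to 24.
    24 is a leaf — visit 24.

12, 3, 35, 38, 30, 7, 11, 1, 25, 20, 2, 32, 31, 19, 29, 24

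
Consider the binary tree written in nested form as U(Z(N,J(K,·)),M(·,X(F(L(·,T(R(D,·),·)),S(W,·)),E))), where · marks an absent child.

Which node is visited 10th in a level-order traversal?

L

Level-order visits nodes level by level from the root, left to right within each level.
Level 0: U
Level 1: Z, M
Level 2: N, J, X
Level 3: K, F, E
Level 4: L, S
Level 5: T, W
Level 6: R
Level 7: D
Full level-order sequence: U, Z, M, N, J, X, K, F, E, L, S, T, W, R, D.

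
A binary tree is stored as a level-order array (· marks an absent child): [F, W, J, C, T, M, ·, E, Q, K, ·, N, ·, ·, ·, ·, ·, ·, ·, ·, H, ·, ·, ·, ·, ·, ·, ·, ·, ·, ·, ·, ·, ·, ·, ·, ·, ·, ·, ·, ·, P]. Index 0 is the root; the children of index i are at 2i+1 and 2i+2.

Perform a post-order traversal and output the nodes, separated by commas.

Post-order visits the left subtree, then the right subtree, then the node.
At F: go left to W.
  At W: go left to C.
    At C: go left to E.
      E is a leaf — visit E.
    At C: go right to Q.
      Q is a leaf — visit Q.
    Visit C.
  At W: go right to T.
    At T: go left to K.
      At K: no left child.
      At K: go right to H.
        At H: go left to P.
          P is a leaf — visit P.
        At H: no right child.
        Visit H.
      Visit K.
    At T: no right child.
    Visit T.
  Visit W.
At F: go right to J.
  At J: go left to M.
    At M: go left to N.
      N is a leaf — visit N.
    At M: no right child.
    Visit M.
  At J: no right child.
  Visit J.
Visit F.

E, Q, C, P, H, K, T, W, N, M, J, F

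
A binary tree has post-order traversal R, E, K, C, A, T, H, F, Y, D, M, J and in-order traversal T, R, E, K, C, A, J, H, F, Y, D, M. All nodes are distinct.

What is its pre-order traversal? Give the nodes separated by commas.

The last element of post-order is the root; it splits in-order into left and right subtrees.
Root J: left subtree has 6 nodes {T, R, E, K, C, A}, right has 5 {H, F, Y, D, M}.
  Root T: left subtree has 0 nodes { }, right has 5 {R, E, K, C, A}.
    Root A: left subtree has 4 nodes {R, E, K, C}, right has 0 { }.
      Root C: left subtree has 3 nodes {R, E, K}, right has 0 { }.
        Root K: left subtree has 2 nodes {R, E}, right has 0 { }.
          Root E: left subtree has 1 node {R}, right has 0 { }.
  Root M: left subtree has 4 nodes {H, F, Y, D}, right has 0 { }.
    Root D: left subtree has 3 nodes {H, F, Y}, right has 0 { }.
      Root Y: left subtree has 2 nodes {H, F}, right has 0 { }.
        Root F: left subtree has 1 node {H}, right has 0 { }.

J, T, A, C, K, E, R, M, D, Y, F, H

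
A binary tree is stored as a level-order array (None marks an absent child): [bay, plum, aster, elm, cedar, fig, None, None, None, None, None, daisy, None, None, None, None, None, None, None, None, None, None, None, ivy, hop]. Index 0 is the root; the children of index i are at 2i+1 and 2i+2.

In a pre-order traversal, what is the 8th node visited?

Pre-order visits the node, then its left subtree, then its right subtree.
Visit bay.
At bay: go left to plum.
  Visit plum.
  At plum: go left to elm.
    elm is a leaf — visit elm.
  At plum: go right to cedar.
    cedar is a leaf — visit cedar.
At bay: go right to aster.
  Visit aster.
  At aster: go left to fig.
    Visit fig.
    At fig: go left to daisy.
      Visit daisy.
      At daisy: go left to ivy.
        ivy is a leaf — visit ivy.
      At daisy: go right to hop.
        hop is a leaf — visit hop.
    At fig: no right child.
  At aster: no right child.
Full pre-order sequence: bay, plum, elm, cedar, aster, fig, daisy, ivy, hop.

ivy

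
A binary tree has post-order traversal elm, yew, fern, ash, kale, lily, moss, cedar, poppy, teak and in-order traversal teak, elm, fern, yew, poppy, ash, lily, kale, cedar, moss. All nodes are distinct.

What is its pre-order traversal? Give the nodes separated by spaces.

teak poppy fern elm yew cedar lily ash kale moss

The last element of post-order is the root; it splits in-order into left and right subtrees.
Root teak: left subtree has 0 nodes { }, right has 9 {elm, fern, yew, poppy, ash, lily, kale, cedar, moss}.
  Root poppy: left subtree has 3 nodes {elm, fern, yew}, right has 5 {ash, lily, kale, cedar, moss}.
    Root fern: left subtree has 1 node {elm}, right has 1 {yew}.
    Root cedar: left subtree has 3 nodes {ash, lily, kale}, right has 1 {moss}.
      Root lily: left subtree has 1 node {ash}, right has 1 {kale}.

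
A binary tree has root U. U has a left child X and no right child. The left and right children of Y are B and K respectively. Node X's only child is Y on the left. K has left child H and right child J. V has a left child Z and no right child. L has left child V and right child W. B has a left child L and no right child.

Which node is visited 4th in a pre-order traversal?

B

Pre-order visits the node, then its left subtree, then its right subtree.
Visit U.
At U: go left to X.
  Visit X.
  At X: go left to Y.
    Visit Y.
    At Y: go left to B.
      Visit B.
      At B: go left to L.
        Visit L.
        At L: go left to V.
          Visit V.
          At V: go left to Z.
            Z is a leaf — visit Z.
          At V: no right child.
        At L: go right to W.
          W is a leaf — visit W.
      At B: no right child.
    At Y: go right to K.
      Visit K.
      At K: go left to H.
        H is a leaf — visit H.
      At K: go right to J.
        J is a leaf — visit J.
  At X: no right child.
At U: no right child.
Full pre-order sequence: U, X, Y, B, L, V, Z, W, K, H, J.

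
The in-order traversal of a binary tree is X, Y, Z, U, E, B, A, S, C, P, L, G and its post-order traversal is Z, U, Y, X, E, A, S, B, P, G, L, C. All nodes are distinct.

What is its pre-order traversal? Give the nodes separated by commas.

The last element of post-order is the root; it splits in-order into left and right subtrees.
Root C: left subtree has 8 nodes {X, Y, Z, U, E, B, A, S}, right has 3 {P, L, G}.
  Root B: left subtree has 5 nodes {X, Y, Z, U, E}, right has 2 {A, S}.
    Root E: left subtree has 4 nodes {X, Y, Z, U}, right has 0 { }.
      Root X: left subtree has 0 nodes { }, right has 3 {Y, Z, U}.
        Root Y: left subtree has 0 nodes { }, right has 2 {Z, U}.
          Root U: left subtree has 1 node {Z}, right has 0 { }.
    Root S: left subtree has 1 node {A}, right has 0 { }.
  Root L: left subtree has 1 node {P}, right has 1 {G}.

C, B, E, X, Y, U, Z, S, A, L, P, G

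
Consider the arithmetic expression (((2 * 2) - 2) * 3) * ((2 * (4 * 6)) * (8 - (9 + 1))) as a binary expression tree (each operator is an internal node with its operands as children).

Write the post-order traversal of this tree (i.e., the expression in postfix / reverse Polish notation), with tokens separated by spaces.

Post-order on an expression tree gives postfix notation: for each operator, emit left operand, right operand, then the operator.

2 2 * 2 - 3 * 2 4 6 * * 8 9 1 + - * *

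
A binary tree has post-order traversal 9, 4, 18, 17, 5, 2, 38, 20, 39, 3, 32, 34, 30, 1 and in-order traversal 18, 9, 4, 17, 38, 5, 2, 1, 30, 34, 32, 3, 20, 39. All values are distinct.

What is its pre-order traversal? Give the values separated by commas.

The last element of post-order is the root; it splits in-order into left and right subtrees.
Root 1: left subtree has 7 nodes {18, 9, 4, 17, 38, 5, 2}, right has 6 {30, 34, 32, 3, 20, 39}.
  Root 38: left subtree has 4 nodes {18, 9, 4, 17}, right has 2 {5, 2}.
    Root 17: left subtree has 3 nodes {18, 9, 4}, right has 0 { }.
      Root 18: left subtree has 0 nodes { }, right has 2 {9, 4}.
        Root 4: left subtree has 1 node {9}, right has 0 { }.
    Root 2: left subtree has 1 node {5}, right has 0 { }.
  Root 30: left subtree has 0 nodes { }, right has 5 {34, 32, 3, 20, 39}.
    Root 34: left subtree has 0 nodes { }, right has 4 {32, 3, 20, 39}.
      Root 32: left subtree has 0 nodes { }, right has 3 {3, 20, 39}.
        Root 3: left subtree has 0 nodes { }, right has 2 {20, 39}.
          Root 39: left subtree has 1 node {20}, right has 0 { }.

1, 38, 17, 18, 4, 9, 2, 5, 30, 34, 32, 3, 39, 20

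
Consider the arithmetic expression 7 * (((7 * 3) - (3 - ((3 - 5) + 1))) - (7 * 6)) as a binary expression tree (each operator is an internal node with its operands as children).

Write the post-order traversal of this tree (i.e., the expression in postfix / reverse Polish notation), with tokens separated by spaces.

Post-order on an expression tree gives postfix notation: for each operator, emit left operand, right operand, then the operator.

7 7 3 * 3 3 5 - 1 + - - 7 6 * - *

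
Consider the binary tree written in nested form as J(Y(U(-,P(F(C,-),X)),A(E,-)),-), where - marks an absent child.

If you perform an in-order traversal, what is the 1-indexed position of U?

1

In-order visits the left subtree, then the node, then the right subtree.
At J: go left to Y.
  At Y: go left to U.
    At U: no left child.
    Visit U.
    At U: go right to P.
      At P: go left to F.
        At F: go left to C.
          C is a leaf — visit C.
        Visit F.
        At F: no right child.
      Visit P.
      At P: go right to X.
        X is a leaf — visit X.
  Visit Y.
  At Y: go right to A.
    At A: go left to E.
      E is a leaf — visit E.
    Visit A.
    At A: no right child.
Visit J.
At J: no right child.
Full in-order sequence: U, C, F, P, X, Y, E, A, J.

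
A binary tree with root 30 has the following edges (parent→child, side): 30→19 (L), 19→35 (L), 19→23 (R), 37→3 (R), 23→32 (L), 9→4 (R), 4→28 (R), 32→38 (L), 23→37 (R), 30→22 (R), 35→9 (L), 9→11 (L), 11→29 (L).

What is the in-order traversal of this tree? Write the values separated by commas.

In-order visits the left subtree, then the node, then the right subtree.
At 30: go left to 19.
  At 19: go left to 35.
    At 35: go left to 9.
      At 9: go left to 11.
        At 11: go left to 29.
          29 is a leaf — visit 29.
        Visit 11.
        At 11: no right child.
      Visit 9.
      At 9: go right to 4.
        At 4: no left child.
        Visit 4.
        At 4: go right to 28.
          28 is a leaf — visit 28.
    Visit 35.
    At 35: no right child.
  Visit 19.
  At 19: go right to 23.
    At 23: go left to 32.
      At 32: go left to 38.
        38 is a leaf — visit 38.
      Visit 32.
      At 32: no right child.
    Visit 23.
    At 23: go right to 37.
      At 37: no left child.
      Visit 37.
      At 37: go right to 3.
        3 is a leaf — visit 3.
Visit 30.
At 30: go right to 22.
  22 is a leaf — visit 22.

29, 11, 9, 4, 28, 35, 19, 38, 32, 23, 37, 3, 30, 22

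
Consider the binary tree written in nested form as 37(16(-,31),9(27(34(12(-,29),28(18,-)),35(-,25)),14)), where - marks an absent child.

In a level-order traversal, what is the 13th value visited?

18

Level-order visits nodes level by level from the root, left to right within each level.
Level 0: 37
Level 1: 16, 9
Level 2: 31, 27, 14
Level 3: 34, 35
Level 4: 12, 28, 25
Level 5: 29, 18
Full level-order sequence: 37, 16, 9, 31, 27, 14, 34, 35, 12, 28, 25, 29, 18.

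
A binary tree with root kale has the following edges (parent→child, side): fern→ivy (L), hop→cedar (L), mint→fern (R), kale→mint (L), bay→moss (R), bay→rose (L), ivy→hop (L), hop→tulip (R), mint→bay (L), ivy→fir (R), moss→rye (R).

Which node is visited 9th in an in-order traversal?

ivy

In-order visits the left subtree, then the node, then the right subtree.
At kale: go left to mint.
  At mint: go left to bay.
    At bay: go left to rose.
      rose is a leaf — visit rose.
    Visit bay.
    At bay: go right to moss.
      At moss: no left child.
      Visit moss.
      At moss: go right to rye.
        rye is a leaf — visit rye.
  Visit mint.
  At mint: go right to fern.
    At fern: go left to ivy.
      At ivy: go left to hop.
        At hop: go left to cedar.
          cedar is a leaf — visit cedar.
        Visit hop.
        At hop: go right to tulip.
          tulip is a leaf — visit tulip.
      Visit ivy.
      At ivy: go right to fir.
        fir is a leaf — visit fir.
    Visit fern.
    At fern: no right child.
Visit kale.
At kale: no right child.
Full in-order sequence: rose, bay, moss, rye, mint, cedar, hop, tulip, ivy, fir, fern, kale.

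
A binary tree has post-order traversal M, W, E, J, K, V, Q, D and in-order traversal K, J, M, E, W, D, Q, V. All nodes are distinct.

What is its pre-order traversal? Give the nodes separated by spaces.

The last element of post-order is the root; it splits in-order into left and right subtrees.
Root D: left subtree has 5 nodes {K, J, M, E, W}, right has 2 {Q, V}.
  Root K: left subtree has 0 nodes { }, right has 4 {J, M, E, W}.
    Root J: left subtree has 0 nodes { }, right has 3 {M, E, W}.
      Root E: left subtree has 1 node {M}, right has 1 {W}.
  Root Q: left subtree has 0 nodes { }, right has 1 {V}.

D K J E M W Q V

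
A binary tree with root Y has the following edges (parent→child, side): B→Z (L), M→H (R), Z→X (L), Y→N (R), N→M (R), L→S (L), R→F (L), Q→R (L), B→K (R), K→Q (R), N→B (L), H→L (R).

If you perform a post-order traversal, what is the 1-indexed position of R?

4

Post-order visits the left subtree, then the right subtree, then the node.
At Y: no left child.
At Y: go right to N.
  At N: go left to B.
    At B: go left to Z.
      At Z: go left to X.
        X is a leaf — visit X.
      At Z: no right child.
      Visit Z.
    At B: go right to K.
      At K: no left child.
      At K: go right to Q.
        At Q: go left to R.
          At R: go left to F.
            F is a leaf — visit F.
          At R: no right child.
          Visit R.
        At Q: no right child.
        Visit Q.
      Visit K.
    Visit B.
  At N: go right to M.
    At M: no left child.
    At M: go right to H.
      At H: no left child.
      At H: go right to L.
        At L: go left to S.
          S is a leaf — visit S.
        At L: no right child.
        Visit L.
      Visit H.
    Visit M.
  Visit N.
Visit Y.
Full post-order sequence: X, Z, F, R, Q, K, B, S, L, H, M, N, Y.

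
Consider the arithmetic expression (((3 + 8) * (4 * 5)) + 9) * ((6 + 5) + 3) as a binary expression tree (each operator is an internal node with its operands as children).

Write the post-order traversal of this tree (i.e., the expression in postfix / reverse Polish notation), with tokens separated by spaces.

3 8 + 4 5 * * 9 + 6 5 + 3 + *

Post-order on an expression tree gives postfix notation: for each operator, emit left operand, right operand, then the operator.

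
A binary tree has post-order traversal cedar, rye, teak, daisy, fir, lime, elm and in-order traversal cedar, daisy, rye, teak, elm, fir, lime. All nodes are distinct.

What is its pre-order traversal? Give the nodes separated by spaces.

The last element of post-order is the root; it splits in-order into left and right subtrees.
Root elm: left subtree has 4 nodes {cedar, daisy, rye, teak}, right has 2 {fir, lime}.
  Root daisy: left subtree has 1 node {cedar}, right has 2 {rye, teak}.
    Root teak: left subtree has 1 node {rye}, right has 0 { }.
  Root lime: left subtree has 1 node {fir}, right has 0 { }.

elm daisy cedar teak rye lime fir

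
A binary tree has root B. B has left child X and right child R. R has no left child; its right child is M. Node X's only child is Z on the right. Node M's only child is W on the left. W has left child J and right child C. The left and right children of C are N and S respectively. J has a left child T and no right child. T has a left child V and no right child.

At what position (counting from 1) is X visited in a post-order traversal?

Post-order visits the left subtree, then the right subtree, then the node.
At B: go left to X.
  At X: no left child.
  At X: go right to Z.
    Z is a leaf — visit Z.
  Visit X.
At B: go right to R.
  At R: no left child.
  At R: go right to M.
    At M: go left to W.
      At W: go left to J.
        At J: go left to T.
          At T: go left to V.
            V is a leaf — visit V.
          At T: no right child.
          Visit T.
        At J: no right child.
        Visit J.
      At W: go right to C.
        At C: go left to N.
          N is a leaf — visit N.
        At C: go right to S.
          S is a leaf — visit S.
        Visit C.
      Visit W.
    At M: no right child.
    Visit M.
  Visit R.
Visit B.
Full post-order sequence: Z, X, V, T, J, N, S, C, W, M, R, B.

2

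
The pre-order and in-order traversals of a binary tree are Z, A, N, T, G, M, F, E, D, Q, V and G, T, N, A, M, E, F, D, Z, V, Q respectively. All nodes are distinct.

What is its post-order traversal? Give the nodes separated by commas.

The first element of pre-order is the root; it splits in-order into left and right subtrees.
Root Z: left subtree has 8 nodes {G, T, N, A, M, E, F, D}, right has 2 {V, Q}.
  Root A: left subtree has 3 nodes {G, T, N}, right has 4 {M, E, F, D}.
    Root N: left subtree has 2 nodes {G, T}, right has 0 { }.
      Root T: left subtree has 1 node {G}, right has 0 { }.
    Root M: left subtree has 0 nodes { }, right has 3 {E, F, D}.
      Root F: left subtree has 1 node {E}, right has 1 {D}.
  Root Q: left subtree has 1 node {V}, right has 0 { }.

G, T, N, E, D, F, M, A, V, Q, Z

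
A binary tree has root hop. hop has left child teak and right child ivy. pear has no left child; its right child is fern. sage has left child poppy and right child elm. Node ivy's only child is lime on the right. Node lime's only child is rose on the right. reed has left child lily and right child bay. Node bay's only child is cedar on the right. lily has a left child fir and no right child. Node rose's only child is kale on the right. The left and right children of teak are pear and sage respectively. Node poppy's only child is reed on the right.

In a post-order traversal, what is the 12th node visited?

kale

Post-order visits the left subtree, then the right subtree, then the node.
At hop: go left to teak.
  At teak: go left to pear.
    At pear: no left child.
    At pear: go right to fern.
      fern is a leaf — visit fern.
    Visit pear.
  At teak: go right to sage.
    At sage: go left to poppy.
      At poppy: no left child.
      At poppy: go right to reed.
        At reed: go left to lily.
          At lily: go left to fir.
            fir is a leaf — visit fir.
          At lily: no right child.
          Visit lily.
        At reed: go right to bay.
          At bay: no left child.
          At bay: go right to cedar.
            cedar is a leaf — visit cedar.
          Visit bay.
        Visit reed.
      Visit poppy.
    At sage: go right to elm.
      elm is a leaf — visit elm.
    Visit sage.
  Visit teak.
At hop: go right to ivy.
  At ivy: no left child.
  At ivy: go right to lime.
    At lime: no left child.
    At lime: go right to rose.
      At rose: no left child.
      At rose: go right to kale.
        kale is a leaf — visit kale.
      Visit rose.
    Visit lime.
  Visit ivy.
Visit hop.
Full post-order sequence: fern, pear, fir, lily, cedar, bay, reed, poppy, elm, sage, teak, kale, rose, lime, ivy, hop.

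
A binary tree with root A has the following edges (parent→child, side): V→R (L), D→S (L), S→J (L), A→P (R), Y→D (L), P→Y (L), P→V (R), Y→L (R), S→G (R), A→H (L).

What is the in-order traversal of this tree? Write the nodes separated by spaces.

In-order visits the left subtree, then the node, then the right subtree.
At A: go left to H.
  H is a leaf — visit H.
Visit A.
At A: go right to P.
  At P: go left to Y.
    At Y: go left to D.
      At D: go left to S.
        At S: go left to J.
          J is a leaf — visit J.
        Visit S.
        At S: go right to G.
          G is a leaf — visit G.
      Visit D.
      At D: no right child.
    Visit Y.
    At Y: go right to L.
      L is a leaf — visit L.
  Visit P.
  At P: go right to V.
    At V: go left to R.
      R is a leaf — visit R.
    Visit V.
    At V: no right child.

H A J S G D Y L P R V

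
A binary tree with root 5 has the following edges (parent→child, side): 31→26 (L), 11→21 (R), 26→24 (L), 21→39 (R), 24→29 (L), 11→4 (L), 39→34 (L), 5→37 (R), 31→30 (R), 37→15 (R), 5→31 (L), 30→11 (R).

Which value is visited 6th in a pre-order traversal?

Pre-order visits the node, then its left subtree, then its right subtree.
Visit 5.
At 5: go left to 31.
  Visit 31.
  At 31: go left to 26.
    Visit 26.
    At 26: go left to 24.
      Visit 24.
      At 24: go left to 29.
        29 is a leaf — visit 29.
      At 24: no right child.
    At 26: no right child.
  At 31: go right to 30.
    Visit 30.
    At 30: no left child.
    At 30: go right to 11.
      Visit 11.
      At 11: go left to 4.
        4 is a leaf — visit 4.
      At 11: go right to 21.
        Visit 21.
        At 21: no left child.
        At 21: go right to 39.
          Visit 39.
          At 39: go left to 34.
            34 is a leaf — visit 34.
          At 39: no right child.
At 5: go right to 37.
  Visit 37.
  At 37: no left child.
  At 37: go right to 15.
    15 is a leaf — visit 15.
Full pre-order sequence: 5, 31, 26, 24, 29, 30, 11, 4, 21, 39, 34, 37, 15.

30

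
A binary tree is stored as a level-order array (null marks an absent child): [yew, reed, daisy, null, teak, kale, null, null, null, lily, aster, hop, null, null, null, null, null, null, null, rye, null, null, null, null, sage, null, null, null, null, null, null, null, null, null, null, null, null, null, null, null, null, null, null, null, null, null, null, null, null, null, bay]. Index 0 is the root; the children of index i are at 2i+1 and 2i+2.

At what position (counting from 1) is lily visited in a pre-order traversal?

4

Pre-order visits the node, then its left subtree, then its right subtree.
Visit yew.
At yew: go left to reed.
  Visit reed.
  At reed: no left child.
  At reed: go right to teak.
    Visit teak.
    At teak: go left to lily.
      Visit lily.
      At lily: go left to rye.
        rye is a leaf — visit rye.
      At lily: no right child.
    At teak: go right to aster.
      aster is a leaf — visit aster.
At yew: go right to daisy.
  Visit daisy.
  At daisy: go left to kale.
    Visit kale.
    At kale: go left to hop.
      Visit hop.
      At hop: no left child.
      At hop: go right to sage.
        Visit sage.
        At sage: no left child.
        At sage: go right to bay.
          bay is a leaf — visit bay.
    At kale: no right child.
  At daisy: no right child.
Full pre-order sequence: yew, reed, teak, lily, rye, aster, daisy, kale, hop, sage, bay.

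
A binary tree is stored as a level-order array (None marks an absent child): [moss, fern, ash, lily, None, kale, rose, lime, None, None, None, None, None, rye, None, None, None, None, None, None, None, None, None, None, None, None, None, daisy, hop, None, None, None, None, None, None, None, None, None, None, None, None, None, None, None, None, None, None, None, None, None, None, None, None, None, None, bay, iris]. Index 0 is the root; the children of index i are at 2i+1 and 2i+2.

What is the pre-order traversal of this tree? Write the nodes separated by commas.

Pre-order visits the node, then its left subtree, then its right subtree.
Visit moss.
At moss: go left to fern.
  Visit fern.
  At fern: go left to lily.
    Visit lily.
    At lily: go left to lime.
      lime is a leaf — visit lime.
    At lily: no right child.
  At fern: no right child.
At moss: go right to ash.
  Visit ash.
  At ash: go left to kale.
    kale is a leaf — visit kale.
  At ash: go right to rose.
    Visit rose.
    At rose: go left to rye.
      Visit rye.
      At rye: go left to daisy.
        Visit daisy.
        At daisy: go left to bay.
          bay is a leaf — visit bay.
        At daisy: go right to iris.
          iris is a leaf — visit iris.
      At rye: go right to hop.
        hop is a leaf — visit hop.
    At rose: no right child.

moss, fern, lily, lime, ash, kale, rose, rye, daisy, bay, iris, hop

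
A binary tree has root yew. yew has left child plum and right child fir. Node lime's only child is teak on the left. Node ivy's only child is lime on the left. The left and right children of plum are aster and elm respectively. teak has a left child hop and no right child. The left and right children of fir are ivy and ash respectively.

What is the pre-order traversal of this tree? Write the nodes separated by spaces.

yew plum aster elm fir ivy lime teak hop ash

Pre-order visits the node, then its left subtree, then its right subtree.
Visit yew.
At yew: go left to plum.
  Visit plum.
  At plum: go left to aster.
    aster is a leaf — visit aster.
  At plum: go right to elm.
    elm is a leaf — visit elm.
At yew: go right to fir.
  Visit fir.
  At fir: go left to ivy.
    Visit ivy.
    At ivy: go left to lime.
      Visit lime.
      At lime: go left to teak.
        Visit teak.
        At teak: go left to hop.
          hop is a leaf — visit hop.
        At teak: no right child.
      At lime: no right child.
    At ivy: no right child.
  At fir: go right to ash.
    ash is a leaf — visit ash.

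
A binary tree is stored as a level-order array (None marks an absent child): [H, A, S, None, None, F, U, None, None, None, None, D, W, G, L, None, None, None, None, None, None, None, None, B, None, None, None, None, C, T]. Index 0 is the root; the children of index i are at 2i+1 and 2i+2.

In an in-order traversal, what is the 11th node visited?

T

In-order visits the left subtree, then the node, then the right subtree.
At H: go left to A.
  A is a leaf — visit A.
Visit H.
At H: go right to S.
  At S: go left to F.
    At F: go left to D.
      At D: go left to B.
        B is a leaf — visit B.
      Visit D.
      At D: no right child.
    Visit F.
    At F: go right to W.
      W is a leaf — visit W.
  Visit S.
  At S: go right to U.
    At U: go left to G.
      At G: no left child.
      Visit G.
      At G: go right to C.
        C is a leaf — visit C.
    Visit U.
    At U: go right to L.
      At L: go left to T.
        T is a leaf — visit T.
      Visit L.
      At L: no right child.
Full in-order sequence: A, H, B, D, F, W, S, G, C, U, T, L.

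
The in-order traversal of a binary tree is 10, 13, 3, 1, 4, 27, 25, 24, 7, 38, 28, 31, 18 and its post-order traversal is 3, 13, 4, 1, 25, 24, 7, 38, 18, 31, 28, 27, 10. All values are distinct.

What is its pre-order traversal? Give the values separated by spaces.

10 27 1 13 3 4 28 38 7 24 25 31 18

The last element of post-order is the root; it splits in-order into left and right subtrees.
Root 10: left subtree has 0 nodes { }, right has 12 {13, 3, 1, 4, 27, 25, 24, 7, 38, 28, 31, 18}.
  Root 27: left subtree has 4 nodes {13, 3, 1, 4}, right has 7 {25, 24, 7, 38, 28, 31, 18}.
    Root 1: left subtree has 2 nodes {13, 3}, right has 1 {4}.
      Root 13: left subtree has 0 nodes { }, right has 1 {3}.
    Root 28: left subtree has 4 nodes {25, 24, 7, 38}, right has 2 {31, 18}.
      Root 38: left subtree has 3 nodes {25, 24, 7}, right has 0 { }.
        Root 7: left subtree has 2 nodes {25, 24}, right has 0 { }.
          Root 24: left subtree has 1 node {25}, right has 0 { }.
      Root 31: left subtree has 0 nodes { }, right has 1 {18}.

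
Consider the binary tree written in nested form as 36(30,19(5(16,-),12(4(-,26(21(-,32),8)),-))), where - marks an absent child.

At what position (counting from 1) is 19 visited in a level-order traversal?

Level-order visits nodes level by level from the root, left to right within each level.
Level 0: 36
Level 1: 30, 19
Level 2: 5, 12
Level 3: 16, 4
Level 4: 26
Level 5: 21, 8
Level 6: 32
Full level-order sequence: 36, 30, 19, 5, 12, 16, 4, 26, 21, 8, 32.

3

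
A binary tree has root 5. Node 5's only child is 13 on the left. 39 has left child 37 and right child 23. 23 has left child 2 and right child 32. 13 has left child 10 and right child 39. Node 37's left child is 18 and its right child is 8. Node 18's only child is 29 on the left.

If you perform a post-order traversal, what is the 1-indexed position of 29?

Post-order visits the left subtree, then the right subtree, then the node.
At 5: go left to 13.
  At 13: go left to 10.
    10 is a leaf — visit 10.
  At 13: go right to 39.
    At 39: go left to 37.
      At 37: go left to 18.
        At 18: go left to 29.
          29 is a leaf — visit 29.
        At 18: no right child.
        Visit 18.
      At 37: go right to 8.
        8 is a leaf — visit 8.
      Visit 37.
    At 39: go right to 23.
      At 23: go left to 2.
        2 is a leaf — visit 2.
      At 23: go right to 32.
        32 is a leaf — visit 32.
      Visit 23.
    Visit 39.
  Visit 13.
At 5: no right child.
Visit 5.
Full post-order sequence: 10, 29, 18, 8, 37, 2, 32, 23, 39, 13, 5.

2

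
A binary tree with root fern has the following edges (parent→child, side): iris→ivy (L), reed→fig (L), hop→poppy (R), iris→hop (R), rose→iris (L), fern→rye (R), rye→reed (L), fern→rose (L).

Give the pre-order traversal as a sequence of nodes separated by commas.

fern, rose, iris, ivy, hop, poppy, rye, reed, fig

Pre-order visits the node, then its left subtree, then its right subtree.
Visit fern.
At fern: go left to rose.
  Visit rose.
  At rose: go left to iris.
    Visit iris.
    At iris: go left to ivy.
      ivy is a leaf — visit ivy.
    At iris: go right to hop.
      Visit hop.
      At hop: no left child.
      At hop: go right to poppy.
        poppy is a leaf — visit poppy.
  At rose: no right child.
At fern: go right to rye.
  Visit rye.
  At rye: go left to reed.
    Visit reed.
    At reed: go left to fig.
      fig is a leaf — visit fig.
    At reed: no right child.
  At rye: no right child.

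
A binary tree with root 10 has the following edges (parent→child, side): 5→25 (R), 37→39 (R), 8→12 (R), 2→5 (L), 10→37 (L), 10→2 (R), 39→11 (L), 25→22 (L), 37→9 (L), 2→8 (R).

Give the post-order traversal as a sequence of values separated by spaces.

9 11 39 37 22 25 5 12 8 2 10

Post-order visits the left subtree, then the right subtree, then the node.
At 10: go left to 37.
  At 37: go left to 9.
    9 is a leaf — visit 9.
  At 37: go right to 39.
    At 39: go left to 11.
      11 is a leaf — visit 11.
    At 39: no right child.
    Visit 39.
  Visit 37.
At 10: go right to 2.
  At 2: go left to 5.
    At 5: no left child.
    At 5: go right to 25.
      At 25: go left to 22.
        22 is a leaf — visit 22.
      At 25: no right child.
      Visit 25.
    Visit 5.
  At 2: go right to 8.
    At 8: no left child.
    At 8: go right to 12.
      12 is a leaf — visit 12.
    Visit 8.
  Visit 2.
Visit 10.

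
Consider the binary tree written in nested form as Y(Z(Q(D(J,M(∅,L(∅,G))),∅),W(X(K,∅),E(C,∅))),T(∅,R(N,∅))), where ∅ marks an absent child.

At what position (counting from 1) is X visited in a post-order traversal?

Post-order visits the left subtree, then the right subtree, then the node.
At Y: go left to Z.
  At Z: go left to Q.
    At Q: go left to D.
      At D: go left to J.
        J is a leaf — visit J.
      At D: go right to M.
        At M: no left child.
        At M: go right to L.
          At L: no left child.
          At L: go right to G.
            G is a leaf — visit G.
          Visit L.
        Visit M.
      Visit D.
    At Q: no right child.
    Visit Q.
  At Z: go right to W.
    At W: go left to X.
      At X: go left to K.
        K is a leaf — visit K.
      At X: no right child.
      Visit X.
    At W: go right to E.
      At E: go left to C.
        C is a leaf — visit C.
      At E: no right child.
      Visit E.
    Visit W.
  Visit Z.
At Y: go right to T.
  At T: no left child.
  At T: go right to R.
    At R: go left to N.
      N is a leaf — visit N.
    At R: no right child.
    Visit R.
  Visit T.
Visit Y.
Full post-order sequence: J, G, L, M, D, Q, K, X, C, E, W, Z, N, R, T, Y.

8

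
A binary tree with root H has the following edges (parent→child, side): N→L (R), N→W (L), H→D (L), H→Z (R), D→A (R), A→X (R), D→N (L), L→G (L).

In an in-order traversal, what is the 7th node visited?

X

In-order visits the left subtree, then the node, then the right subtree.
At H: go left to D.
  At D: go left to N.
    At N: go left to W.
      W is a leaf — visit W.
    Visit N.
    At N: go right to L.
      At L: go left to G.
        G is a leaf — visit G.
      Visit L.
      At L: no right child.
  Visit D.
  At D: go right to A.
    At A: no left child.
    Visit A.
    At A: go right to X.
      X is a leaf — visit X.
Visit H.
At H: go right to Z.
  Z is a leaf — visit Z.
Full in-order sequence: W, N, G, L, D, A, X, H, Z.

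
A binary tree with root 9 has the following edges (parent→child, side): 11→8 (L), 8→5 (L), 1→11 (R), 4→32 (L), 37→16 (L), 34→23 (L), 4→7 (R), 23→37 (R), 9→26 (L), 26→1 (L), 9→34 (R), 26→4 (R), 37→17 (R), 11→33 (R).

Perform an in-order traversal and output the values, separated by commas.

In-order visits the left subtree, then the node, then the right subtree.
At 9: go left to 26.
  At 26: go left to 1.
    At 1: no left child.
    Visit 1.
    At 1: go right to 11.
      At 11: go left to 8.
        At 8: go left to 5.
          5 is a leaf — visit 5.
        Visit 8.
        At 8: no right child.
      Visit 11.
      At 11: go right to 33.
        33 is a leaf — visit 33.
  Visit 26.
  At 26: go right to 4.
    At 4: go left to 32.
      32 is a leaf — visit 32.
    Visit 4.
    At 4: go right to 7.
      7 is a leaf — visit 7.
Visit 9.
At 9: go right to 34.
  At 34: go left to 23.
    At 23: no left child.
    Visit 23.
    At 23: go right to 37.
      At 37: go left to 16.
        16 is a leaf — visit 16.
      Visit 37.
      At 37: go right to 17.
        17 is a leaf — visit 17.
  Visit 34.
  At 34: no right child.

1, 5, 8, 11, 33, 26, 32, 4, 7, 9, 23, 16, 37, 17, 34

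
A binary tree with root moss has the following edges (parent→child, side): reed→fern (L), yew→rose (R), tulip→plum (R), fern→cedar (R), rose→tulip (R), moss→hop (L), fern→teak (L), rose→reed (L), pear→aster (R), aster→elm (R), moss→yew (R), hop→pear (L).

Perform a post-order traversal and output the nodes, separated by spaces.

Post-order visits the left subtree, then the right subtree, then the node.
At moss: go left to hop.
  At hop: go left to pear.
    At pear: no left child.
    At pear: go right to aster.
      At aster: no left child.
      At aster: go right to elm.
        elm is a leaf — visit elm.
      Visit aster.
    Visit pear.
  At hop: no right child.
  Visit hop.
At moss: go right to yew.
  At yew: no left child.
  At yew: go right to rose.
    At rose: go left to reed.
      At reed: go left to fern.
        At fern: go left to teak.
          teak is a leaf — visit teak.
        At fern: go right to cedar.
          cedar is a leaf — visit cedar.
        Visit fern.
      At reed: no right child.
      Visit reed.
    At rose: go right to tulip.
      At tulip: no left child.
      At tulip: go right to plum.
        plum is a leaf — visit plum.
      Visit tulip.
    Visit rose.
  Visit yew.
Visit moss.

elm aster pear hop teak cedar fern reed plum tulip rose yew moss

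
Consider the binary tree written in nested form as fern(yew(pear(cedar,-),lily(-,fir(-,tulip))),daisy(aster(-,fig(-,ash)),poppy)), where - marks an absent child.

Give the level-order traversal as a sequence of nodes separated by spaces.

fern yew daisy pear lily aster poppy cedar fir fig tulip ash

Level-order visits nodes level by level from the root, left to right within each level.
Level 0: fern
Level 1: yew, daisy
Level 2: pear, lily, aster, poppy
Level 3: cedar, fir, fig
Level 4: tulip, ash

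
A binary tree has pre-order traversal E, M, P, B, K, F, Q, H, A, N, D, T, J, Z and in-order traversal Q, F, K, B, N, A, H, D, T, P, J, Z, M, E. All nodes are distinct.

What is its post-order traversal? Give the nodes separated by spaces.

Q F K N A T D H B Z J P M E

The first element of pre-order is the root; it splits in-order into left and right subtrees.
Root E: left subtree has 13 nodes {Q, F, K, B, N, A, H, D, T, P, J, Z, M}, right has 0 { }.
  Root M: left subtree has 12 nodes {Q, F, K, B, N, A, H, D, T, P, J, Z}, right has 0 { }.
    Root P: left subtree has 9 nodes {Q, F, K, B, N, A, H, D, T}, right has 2 {J, Z}.
      Root B: left subtree has 3 nodes {Q, F, K}, right has 5 {N, A, H, D, T}.
        Root K: left subtree has 2 nodes {Q, F}, right has 0 { }.
          Root F: left subtree has 1 node {Q}, right has 0 { }.
        Root H: left subtree has 2 nodes {N, A}, right has 2 {D, T}.
          Root A: left subtree has 1 node {N}, right has 0 { }.
          Root D: left subtree has 0 nodes { }, right has 1 {T}.
      Root J: left subtree has 0 nodes { }, right has 1 {Z}.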